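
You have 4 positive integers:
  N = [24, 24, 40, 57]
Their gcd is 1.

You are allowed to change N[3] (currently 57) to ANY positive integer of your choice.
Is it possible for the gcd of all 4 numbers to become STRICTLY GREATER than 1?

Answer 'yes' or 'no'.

Current gcd = 1
gcd of all OTHER numbers (without N[3]=57): gcd([24, 24, 40]) = 8
The new gcd after any change is gcd(8, new_value).
This can be at most 8.
Since 8 > old gcd 1, the gcd CAN increase (e.g., set N[3] = 8).

Answer: yes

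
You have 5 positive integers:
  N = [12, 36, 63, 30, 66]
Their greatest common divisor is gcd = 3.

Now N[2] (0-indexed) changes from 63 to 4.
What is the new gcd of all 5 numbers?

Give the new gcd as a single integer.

Answer: 2

Derivation:
Numbers: [12, 36, 63, 30, 66], gcd = 3
Change: index 2, 63 -> 4
gcd of the OTHER numbers (without index 2): gcd([12, 36, 30, 66]) = 6
New gcd = gcd(g_others, new_val) = gcd(6, 4) = 2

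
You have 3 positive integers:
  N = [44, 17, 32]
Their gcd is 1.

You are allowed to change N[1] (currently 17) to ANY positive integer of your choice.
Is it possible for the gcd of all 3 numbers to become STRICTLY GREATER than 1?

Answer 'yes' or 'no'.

Current gcd = 1
gcd of all OTHER numbers (without N[1]=17): gcd([44, 32]) = 4
The new gcd after any change is gcd(4, new_value).
This can be at most 4.
Since 4 > old gcd 1, the gcd CAN increase (e.g., set N[1] = 4).

Answer: yes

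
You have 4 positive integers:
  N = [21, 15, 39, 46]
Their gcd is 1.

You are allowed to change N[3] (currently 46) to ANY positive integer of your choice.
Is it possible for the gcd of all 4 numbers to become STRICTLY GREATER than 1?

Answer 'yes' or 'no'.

Answer: yes

Derivation:
Current gcd = 1
gcd of all OTHER numbers (without N[3]=46): gcd([21, 15, 39]) = 3
The new gcd after any change is gcd(3, new_value).
This can be at most 3.
Since 3 > old gcd 1, the gcd CAN increase (e.g., set N[3] = 3).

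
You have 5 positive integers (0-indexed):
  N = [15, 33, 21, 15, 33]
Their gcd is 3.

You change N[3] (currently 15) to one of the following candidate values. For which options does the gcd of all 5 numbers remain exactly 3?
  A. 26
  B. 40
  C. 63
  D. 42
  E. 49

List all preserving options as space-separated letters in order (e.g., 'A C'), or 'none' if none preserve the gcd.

Answer: C D

Derivation:
Old gcd = 3; gcd of others (without N[3]) = 3
New gcd for candidate v: gcd(3, v). Preserves old gcd iff gcd(3, v) = 3.
  Option A: v=26, gcd(3,26)=1 -> changes
  Option B: v=40, gcd(3,40)=1 -> changes
  Option C: v=63, gcd(3,63)=3 -> preserves
  Option D: v=42, gcd(3,42)=3 -> preserves
  Option E: v=49, gcd(3,49)=1 -> changes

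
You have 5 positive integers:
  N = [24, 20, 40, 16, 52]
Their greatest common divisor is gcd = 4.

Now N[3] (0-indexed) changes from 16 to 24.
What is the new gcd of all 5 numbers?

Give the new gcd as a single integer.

Answer: 4

Derivation:
Numbers: [24, 20, 40, 16, 52], gcd = 4
Change: index 3, 16 -> 24
gcd of the OTHER numbers (without index 3): gcd([24, 20, 40, 52]) = 4
New gcd = gcd(g_others, new_val) = gcd(4, 24) = 4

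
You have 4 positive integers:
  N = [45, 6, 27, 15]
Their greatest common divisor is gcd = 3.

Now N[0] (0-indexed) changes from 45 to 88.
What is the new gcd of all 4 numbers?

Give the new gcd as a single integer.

Answer: 1

Derivation:
Numbers: [45, 6, 27, 15], gcd = 3
Change: index 0, 45 -> 88
gcd of the OTHER numbers (without index 0): gcd([6, 27, 15]) = 3
New gcd = gcd(g_others, new_val) = gcd(3, 88) = 1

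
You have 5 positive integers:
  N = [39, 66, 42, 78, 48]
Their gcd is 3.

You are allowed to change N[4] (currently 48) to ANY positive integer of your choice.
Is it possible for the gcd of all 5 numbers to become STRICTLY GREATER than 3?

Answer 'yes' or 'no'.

Current gcd = 3
gcd of all OTHER numbers (without N[4]=48): gcd([39, 66, 42, 78]) = 3
The new gcd after any change is gcd(3, new_value).
This can be at most 3.
Since 3 = old gcd 3, the gcd can only stay the same or decrease.

Answer: no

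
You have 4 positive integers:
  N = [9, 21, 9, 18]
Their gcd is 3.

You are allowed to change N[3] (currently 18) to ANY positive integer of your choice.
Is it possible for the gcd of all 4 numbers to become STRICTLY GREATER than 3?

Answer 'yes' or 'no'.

Answer: no

Derivation:
Current gcd = 3
gcd of all OTHER numbers (without N[3]=18): gcd([9, 21, 9]) = 3
The new gcd after any change is gcd(3, new_value).
This can be at most 3.
Since 3 = old gcd 3, the gcd can only stay the same or decrease.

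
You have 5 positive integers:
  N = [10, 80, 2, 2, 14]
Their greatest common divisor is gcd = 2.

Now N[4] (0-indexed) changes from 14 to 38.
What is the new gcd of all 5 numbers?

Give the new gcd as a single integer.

Answer: 2

Derivation:
Numbers: [10, 80, 2, 2, 14], gcd = 2
Change: index 4, 14 -> 38
gcd of the OTHER numbers (without index 4): gcd([10, 80, 2, 2]) = 2
New gcd = gcd(g_others, new_val) = gcd(2, 38) = 2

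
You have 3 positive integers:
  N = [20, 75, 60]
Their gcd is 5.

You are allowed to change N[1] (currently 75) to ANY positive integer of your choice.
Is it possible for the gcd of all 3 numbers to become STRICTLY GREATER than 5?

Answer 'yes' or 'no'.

Answer: yes

Derivation:
Current gcd = 5
gcd of all OTHER numbers (without N[1]=75): gcd([20, 60]) = 20
The new gcd after any change is gcd(20, new_value).
This can be at most 20.
Since 20 > old gcd 5, the gcd CAN increase (e.g., set N[1] = 20).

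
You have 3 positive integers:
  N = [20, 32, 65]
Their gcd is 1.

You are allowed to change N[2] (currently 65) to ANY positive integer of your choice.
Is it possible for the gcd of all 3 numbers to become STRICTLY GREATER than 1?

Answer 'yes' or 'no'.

Current gcd = 1
gcd of all OTHER numbers (without N[2]=65): gcd([20, 32]) = 4
The new gcd after any change is gcd(4, new_value).
This can be at most 4.
Since 4 > old gcd 1, the gcd CAN increase (e.g., set N[2] = 4).

Answer: yes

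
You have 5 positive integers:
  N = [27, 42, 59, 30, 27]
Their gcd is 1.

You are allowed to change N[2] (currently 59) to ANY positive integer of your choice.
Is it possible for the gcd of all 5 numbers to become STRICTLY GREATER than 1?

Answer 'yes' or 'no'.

Answer: yes

Derivation:
Current gcd = 1
gcd of all OTHER numbers (without N[2]=59): gcd([27, 42, 30, 27]) = 3
The new gcd after any change is gcd(3, new_value).
This can be at most 3.
Since 3 > old gcd 1, the gcd CAN increase (e.g., set N[2] = 3).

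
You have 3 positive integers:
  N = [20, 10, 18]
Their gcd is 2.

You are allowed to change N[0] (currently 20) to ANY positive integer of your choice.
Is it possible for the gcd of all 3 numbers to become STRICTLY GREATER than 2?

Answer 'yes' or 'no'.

Current gcd = 2
gcd of all OTHER numbers (without N[0]=20): gcd([10, 18]) = 2
The new gcd after any change is gcd(2, new_value).
This can be at most 2.
Since 2 = old gcd 2, the gcd can only stay the same or decrease.

Answer: no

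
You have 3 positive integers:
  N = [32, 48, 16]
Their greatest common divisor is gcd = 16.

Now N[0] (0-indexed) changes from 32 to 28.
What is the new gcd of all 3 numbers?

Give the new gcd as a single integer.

Numbers: [32, 48, 16], gcd = 16
Change: index 0, 32 -> 28
gcd of the OTHER numbers (without index 0): gcd([48, 16]) = 16
New gcd = gcd(g_others, new_val) = gcd(16, 28) = 4

Answer: 4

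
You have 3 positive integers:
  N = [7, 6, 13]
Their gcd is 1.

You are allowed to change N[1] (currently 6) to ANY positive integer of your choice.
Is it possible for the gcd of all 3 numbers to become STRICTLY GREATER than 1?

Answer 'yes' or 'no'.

Current gcd = 1
gcd of all OTHER numbers (without N[1]=6): gcd([7, 13]) = 1
The new gcd after any change is gcd(1, new_value).
This can be at most 1.
Since 1 = old gcd 1, the gcd can only stay the same or decrease.

Answer: no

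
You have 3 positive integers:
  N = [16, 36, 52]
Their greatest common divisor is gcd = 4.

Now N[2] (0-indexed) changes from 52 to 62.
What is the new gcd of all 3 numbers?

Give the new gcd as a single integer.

Numbers: [16, 36, 52], gcd = 4
Change: index 2, 52 -> 62
gcd of the OTHER numbers (without index 2): gcd([16, 36]) = 4
New gcd = gcd(g_others, new_val) = gcd(4, 62) = 2

Answer: 2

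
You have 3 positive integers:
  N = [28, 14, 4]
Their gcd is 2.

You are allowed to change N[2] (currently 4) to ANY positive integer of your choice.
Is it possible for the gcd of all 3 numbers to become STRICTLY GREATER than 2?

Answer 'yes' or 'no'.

Current gcd = 2
gcd of all OTHER numbers (without N[2]=4): gcd([28, 14]) = 14
The new gcd after any change is gcd(14, new_value).
This can be at most 14.
Since 14 > old gcd 2, the gcd CAN increase (e.g., set N[2] = 14).

Answer: yes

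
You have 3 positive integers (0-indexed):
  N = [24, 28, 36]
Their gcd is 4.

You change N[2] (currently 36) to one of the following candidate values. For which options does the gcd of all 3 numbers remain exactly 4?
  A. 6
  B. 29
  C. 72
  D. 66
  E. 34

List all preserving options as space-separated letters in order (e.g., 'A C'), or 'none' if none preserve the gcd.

Answer: C

Derivation:
Old gcd = 4; gcd of others (without N[2]) = 4
New gcd for candidate v: gcd(4, v). Preserves old gcd iff gcd(4, v) = 4.
  Option A: v=6, gcd(4,6)=2 -> changes
  Option B: v=29, gcd(4,29)=1 -> changes
  Option C: v=72, gcd(4,72)=4 -> preserves
  Option D: v=66, gcd(4,66)=2 -> changes
  Option E: v=34, gcd(4,34)=2 -> changes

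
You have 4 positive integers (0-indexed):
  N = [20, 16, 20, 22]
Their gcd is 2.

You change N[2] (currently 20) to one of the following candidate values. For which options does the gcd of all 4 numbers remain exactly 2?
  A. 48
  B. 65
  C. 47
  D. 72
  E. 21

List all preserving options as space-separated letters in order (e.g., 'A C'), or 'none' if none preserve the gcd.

Old gcd = 2; gcd of others (without N[2]) = 2
New gcd for candidate v: gcd(2, v). Preserves old gcd iff gcd(2, v) = 2.
  Option A: v=48, gcd(2,48)=2 -> preserves
  Option B: v=65, gcd(2,65)=1 -> changes
  Option C: v=47, gcd(2,47)=1 -> changes
  Option D: v=72, gcd(2,72)=2 -> preserves
  Option E: v=21, gcd(2,21)=1 -> changes

Answer: A D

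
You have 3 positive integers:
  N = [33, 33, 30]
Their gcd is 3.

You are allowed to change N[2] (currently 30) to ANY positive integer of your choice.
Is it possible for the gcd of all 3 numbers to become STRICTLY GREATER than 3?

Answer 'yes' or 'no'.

Current gcd = 3
gcd of all OTHER numbers (without N[2]=30): gcd([33, 33]) = 33
The new gcd after any change is gcd(33, new_value).
This can be at most 33.
Since 33 > old gcd 3, the gcd CAN increase (e.g., set N[2] = 33).

Answer: yes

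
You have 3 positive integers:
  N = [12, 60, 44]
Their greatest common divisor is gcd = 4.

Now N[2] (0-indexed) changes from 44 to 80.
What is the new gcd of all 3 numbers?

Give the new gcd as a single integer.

Numbers: [12, 60, 44], gcd = 4
Change: index 2, 44 -> 80
gcd of the OTHER numbers (without index 2): gcd([12, 60]) = 12
New gcd = gcd(g_others, new_val) = gcd(12, 80) = 4

Answer: 4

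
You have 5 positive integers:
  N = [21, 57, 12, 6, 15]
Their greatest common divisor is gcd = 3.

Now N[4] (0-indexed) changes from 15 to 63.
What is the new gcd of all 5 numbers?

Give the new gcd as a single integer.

Answer: 3

Derivation:
Numbers: [21, 57, 12, 6, 15], gcd = 3
Change: index 4, 15 -> 63
gcd of the OTHER numbers (without index 4): gcd([21, 57, 12, 6]) = 3
New gcd = gcd(g_others, new_val) = gcd(3, 63) = 3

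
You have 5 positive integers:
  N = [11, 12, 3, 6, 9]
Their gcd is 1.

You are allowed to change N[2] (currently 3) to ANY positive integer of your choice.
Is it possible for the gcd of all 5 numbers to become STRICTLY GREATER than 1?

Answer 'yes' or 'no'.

Current gcd = 1
gcd of all OTHER numbers (without N[2]=3): gcd([11, 12, 6, 9]) = 1
The new gcd after any change is gcd(1, new_value).
This can be at most 1.
Since 1 = old gcd 1, the gcd can only stay the same or decrease.

Answer: no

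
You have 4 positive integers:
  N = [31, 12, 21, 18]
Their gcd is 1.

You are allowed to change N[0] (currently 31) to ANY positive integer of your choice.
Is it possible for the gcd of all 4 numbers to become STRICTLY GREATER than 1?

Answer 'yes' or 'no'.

Current gcd = 1
gcd of all OTHER numbers (without N[0]=31): gcd([12, 21, 18]) = 3
The new gcd after any change is gcd(3, new_value).
This can be at most 3.
Since 3 > old gcd 1, the gcd CAN increase (e.g., set N[0] = 3).

Answer: yes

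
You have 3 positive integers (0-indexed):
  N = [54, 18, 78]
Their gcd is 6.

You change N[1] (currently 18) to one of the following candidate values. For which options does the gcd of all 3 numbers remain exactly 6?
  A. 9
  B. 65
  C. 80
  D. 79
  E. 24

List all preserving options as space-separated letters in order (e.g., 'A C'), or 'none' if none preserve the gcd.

Answer: E

Derivation:
Old gcd = 6; gcd of others (without N[1]) = 6
New gcd for candidate v: gcd(6, v). Preserves old gcd iff gcd(6, v) = 6.
  Option A: v=9, gcd(6,9)=3 -> changes
  Option B: v=65, gcd(6,65)=1 -> changes
  Option C: v=80, gcd(6,80)=2 -> changes
  Option D: v=79, gcd(6,79)=1 -> changes
  Option E: v=24, gcd(6,24)=6 -> preserves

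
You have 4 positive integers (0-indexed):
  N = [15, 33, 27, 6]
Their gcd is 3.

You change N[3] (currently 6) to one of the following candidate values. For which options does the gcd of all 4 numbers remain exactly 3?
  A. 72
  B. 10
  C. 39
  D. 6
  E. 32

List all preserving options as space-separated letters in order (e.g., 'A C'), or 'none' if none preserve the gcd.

Old gcd = 3; gcd of others (without N[3]) = 3
New gcd for candidate v: gcd(3, v). Preserves old gcd iff gcd(3, v) = 3.
  Option A: v=72, gcd(3,72)=3 -> preserves
  Option B: v=10, gcd(3,10)=1 -> changes
  Option C: v=39, gcd(3,39)=3 -> preserves
  Option D: v=6, gcd(3,6)=3 -> preserves
  Option E: v=32, gcd(3,32)=1 -> changes

Answer: A C D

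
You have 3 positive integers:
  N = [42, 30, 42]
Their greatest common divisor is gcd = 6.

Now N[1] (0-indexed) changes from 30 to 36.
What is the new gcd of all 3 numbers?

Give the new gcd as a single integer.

Numbers: [42, 30, 42], gcd = 6
Change: index 1, 30 -> 36
gcd of the OTHER numbers (without index 1): gcd([42, 42]) = 42
New gcd = gcd(g_others, new_val) = gcd(42, 36) = 6

Answer: 6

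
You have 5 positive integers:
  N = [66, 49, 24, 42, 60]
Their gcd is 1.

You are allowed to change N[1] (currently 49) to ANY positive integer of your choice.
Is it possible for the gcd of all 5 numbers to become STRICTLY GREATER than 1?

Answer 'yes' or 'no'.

Current gcd = 1
gcd of all OTHER numbers (without N[1]=49): gcd([66, 24, 42, 60]) = 6
The new gcd after any change is gcd(6, new_value).
This can be at most 6.
Since 6 > old gcd 1, the gcd CAN increase (e.g., set N[1] = 6).

Answer: yes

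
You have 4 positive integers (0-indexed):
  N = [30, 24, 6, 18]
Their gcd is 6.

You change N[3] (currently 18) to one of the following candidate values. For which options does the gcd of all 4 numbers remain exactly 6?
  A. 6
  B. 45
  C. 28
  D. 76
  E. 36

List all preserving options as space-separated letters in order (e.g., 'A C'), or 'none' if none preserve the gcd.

Old gcd = 6; gcd of others (without N[3]) = 6
New gcd for candidate v: gcd(6, v). Preserves old gcd iff gcd(6, v) = 6.
  Option A: v=6, gcd(6,6)=6 -> preserves
  Option B: v=45, gcd(6,45)=3 -> changes
  Option C: v=28, gcd(6,28)=2 -> changes
  Option D: v=76, gcd(6,76)=2 -> changes
  Option E: v=36, gcd(6,36)=6 -> preserves

Answer: A E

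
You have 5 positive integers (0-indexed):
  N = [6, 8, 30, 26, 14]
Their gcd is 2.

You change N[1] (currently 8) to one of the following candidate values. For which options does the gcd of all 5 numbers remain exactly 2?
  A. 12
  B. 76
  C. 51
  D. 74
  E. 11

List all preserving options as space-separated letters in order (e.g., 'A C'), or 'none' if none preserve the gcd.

Old gcd = 2; gcd of others (without N[1]) = 2
New gcd for candidate v: gcd(2, v). Preserves old gcd iff gcd(2, v) = 2.
  Option A: v=12, gcd(2,12)=2 -> preserves
  Option B: v=76, gcd(2,76)=2 -> preserves
  Option C: v=51, gcd(2,51)=1 -> changes
  Option D: v=74, gcd(2,74)=2 -> preserves
  Option E: v=11, gcd(2,11)=1 -> changes

Answer: A B D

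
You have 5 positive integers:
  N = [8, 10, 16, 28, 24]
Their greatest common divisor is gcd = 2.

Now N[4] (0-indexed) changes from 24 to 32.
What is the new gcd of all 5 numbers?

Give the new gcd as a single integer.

Numbers: [8, 10, 16, 28, 24], gcd = 2
Change: index 4, 24 -> 32
gcd of the OTHER numbers (without index 4): gcd([8, 10, 16, 28]) = 2
New gcd = gcd(g_others, new_val) = gcd(2, 32) = 2

Answer: 2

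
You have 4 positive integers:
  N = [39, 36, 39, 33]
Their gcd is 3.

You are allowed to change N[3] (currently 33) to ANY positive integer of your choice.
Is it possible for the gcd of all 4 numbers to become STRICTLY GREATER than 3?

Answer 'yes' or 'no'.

Current gcd = 3
gcd of all OTHER numbers (without N[3]=33): gcd([39, 36, 39]) = 3
The new gcd after any change is gcd(3, new_value).
This can be at most 3.
Since 3 = old gcd 3, the gcd can only stay the same or decrease.

Answer: no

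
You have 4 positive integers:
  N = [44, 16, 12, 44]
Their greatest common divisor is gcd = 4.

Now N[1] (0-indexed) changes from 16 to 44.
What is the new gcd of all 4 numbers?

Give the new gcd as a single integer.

Numbers: [44, 16, 12, 44], gcd = 4
Change: index 1, 16 -> 44
gcd of the OTHER numbers (without index 1): gcd([44, 12, 44]) = 4
New gcd = gcd(g_others, new_val) = gcd(4, 44) = 4

Answer: 4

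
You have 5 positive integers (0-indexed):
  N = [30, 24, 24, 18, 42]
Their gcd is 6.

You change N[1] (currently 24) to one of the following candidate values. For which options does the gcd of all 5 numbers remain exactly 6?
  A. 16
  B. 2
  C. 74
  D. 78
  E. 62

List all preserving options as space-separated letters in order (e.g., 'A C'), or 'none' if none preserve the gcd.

Old gcd = 6; gcd of others (without N[1]) = 6
New gcd for candidate v: gcd(6, v). Preserves old gcd iff gcd(6, v) = 6.
  Option A: v=16, gcd(6,16)=2 -> changes
  Option B: v=2, gcd(6,2)=2 -> changes
  Option C: v=74, gcd(6,74)=2 -> changes
  Option D: v=78, gcd(6,78)=6 -> preserves
  Option E: v=62, gcd(6,62)=2 -> changes

Answer: D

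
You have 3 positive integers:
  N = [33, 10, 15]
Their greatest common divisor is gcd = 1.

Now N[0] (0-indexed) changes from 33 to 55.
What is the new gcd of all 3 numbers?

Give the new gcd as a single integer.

Numbers: [33, 10, 15], gcd = 1
Change: index 0, 33 -> 55
gcd of the OTHER numbers (without index 0): gcd([10, 15]) = 5
New gcd = gcd(g_others, new_val) = gcd(5, 55) = 5

Answer: 5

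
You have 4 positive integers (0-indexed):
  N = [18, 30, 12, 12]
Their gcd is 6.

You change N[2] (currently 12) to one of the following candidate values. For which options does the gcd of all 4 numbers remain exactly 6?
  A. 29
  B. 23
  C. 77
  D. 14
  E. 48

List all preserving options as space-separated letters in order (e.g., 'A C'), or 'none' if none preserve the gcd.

Answer: E

Derivation:
Old gcd = 6; gcd of others (without N[2]) = 6
New gcd for candidate v: gcd(6, v). Preserves old gcd iff gcd(6, v) = 6.
  Option A: v=29, gcd(6,29)=1 -> changes
  Option B: v=23, gcd(6,23)=1 -> changes
  Option C: v=77, gcd(6,77)=1 -> changes
  Option D: v=14, gcd(6,14)=2 -> changes
  Option E: v=48, gcd(6,48)=6 -> preserves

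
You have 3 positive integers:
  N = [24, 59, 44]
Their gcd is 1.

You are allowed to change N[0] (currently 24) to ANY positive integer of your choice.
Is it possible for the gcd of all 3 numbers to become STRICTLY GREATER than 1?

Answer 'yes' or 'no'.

Current gcd = 1
gcd of all OTHER numbers (without N[0]=24): gcd([59, 44]) = 1
The new gcd after any change is gcd(1, new_value).
This can be at most 1.
Since 1 = old gcd 1, the gcd can only stay the same or decrease.

Answer: no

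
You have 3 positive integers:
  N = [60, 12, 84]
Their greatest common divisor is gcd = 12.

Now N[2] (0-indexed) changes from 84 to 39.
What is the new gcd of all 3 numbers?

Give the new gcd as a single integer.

Answer: 3

Derivation:
Numbers: [60, 12, 84], gcd = 12
Change: index 2, 84 -> 39
gcd of the OTHER numbers (without index 2): gcd([60, 12]) = 12
New gcd = gcd(g_others, new_val) = gcd(12, 39) = 3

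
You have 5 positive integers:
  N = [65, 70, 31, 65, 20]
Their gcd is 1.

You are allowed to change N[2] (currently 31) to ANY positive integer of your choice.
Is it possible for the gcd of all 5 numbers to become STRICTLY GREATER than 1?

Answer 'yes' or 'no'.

Answer: yes

Derivation:
Current gcd = 1
gcd of all OTHER numbers (without N[2]=31): gcd([65, 70, 65, 20]) = 5
The new gcd after any change is gcd(5, new_value).
This can be at most 5.
Since 5 > old gcd 1, the gcd CAN increase (e.g., set N[2] = 5).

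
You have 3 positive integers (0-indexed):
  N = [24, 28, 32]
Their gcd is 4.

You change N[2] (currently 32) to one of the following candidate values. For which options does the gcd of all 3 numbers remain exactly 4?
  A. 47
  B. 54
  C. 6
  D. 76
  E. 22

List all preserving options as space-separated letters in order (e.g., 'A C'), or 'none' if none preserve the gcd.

Answer: D

Derivation:
Old gcd = 4; gcd of others (without N[2]) = 4
New gcd for candidate v: gcd(4, v). Preserves old gcd iff gcd(4, v) = 4.
  Option A: v=47, gcd(4,47)=1 -> changes
  Option B: v=54, gcd(4,54)=2 -> changes
  Option C: v=6, gcd(4,6)=2 -> changes
  Option D: v=76, gcd(4,76)=4 -> preserves
  Option E: v=22, gcd(4,22)=2 -> changes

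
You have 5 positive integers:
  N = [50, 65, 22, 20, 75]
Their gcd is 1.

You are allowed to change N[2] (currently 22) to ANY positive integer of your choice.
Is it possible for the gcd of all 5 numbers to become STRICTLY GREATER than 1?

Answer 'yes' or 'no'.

Current gcd = 1
gcd of all OTHER numbers (without N[2]=22): gcd([50, 65, 20, 75]) = 5
The new gcd after any change is gcd(5, new_value).
This can be at most 5.
Since 5 > old gcd 1, the gcd CAN increase (e.g., set N[2] = 5).

Answer: yes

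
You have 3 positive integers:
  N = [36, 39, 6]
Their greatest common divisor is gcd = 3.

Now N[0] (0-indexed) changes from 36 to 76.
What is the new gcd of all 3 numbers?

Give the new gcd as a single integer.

Numbers: [36, 39, 6], gcd = 3
Change: index 0, 36 -> 76
gcd of the OTHER numbers (without index 0): gcd([39, 6]) = 3
New gcd = gcd(g_others, new_val) = gcd(3, 76) = 1

Answer: 1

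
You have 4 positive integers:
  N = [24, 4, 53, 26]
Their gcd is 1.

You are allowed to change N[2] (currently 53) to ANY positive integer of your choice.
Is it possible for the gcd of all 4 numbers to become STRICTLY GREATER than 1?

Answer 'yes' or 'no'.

Answer: yes

Derivation:
Current gcd = 1
gcd of all OTHER numbers (without N[2]=53): gcd([24, 4, 26]) = 2
The new gcd after any change is gcd(2, new_value).
This can be at most 2.
Since 2 > old gcd 1, the gcd CAN increase (e.g., set N[2] = 2).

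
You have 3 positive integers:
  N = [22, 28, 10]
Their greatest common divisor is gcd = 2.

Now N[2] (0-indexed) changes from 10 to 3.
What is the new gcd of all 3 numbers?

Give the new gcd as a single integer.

Numbers: [22, 28, 10], gcd = 2
Change: index 2, 10 -> 3
gcd of the OTHER numbers (without index 2): gcd([22, 28]) = 2
New gcd = gcd(g_others, new_val) = gcd(2, 3) = 1

Answer: 1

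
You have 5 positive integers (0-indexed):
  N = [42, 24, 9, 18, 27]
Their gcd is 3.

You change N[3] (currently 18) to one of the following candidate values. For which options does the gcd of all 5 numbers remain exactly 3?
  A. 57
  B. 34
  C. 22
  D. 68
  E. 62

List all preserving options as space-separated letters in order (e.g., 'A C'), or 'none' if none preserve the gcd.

Old gcd = 3; gcd of others (without N[3]) = 3
New gcd for candidate v: gcd(3, v). Preserves old gcd iff gcd(3, v) = 3.
  Option A: v=57, gcd(3,57)=3 -> preserves
  Option B: v=34, gcd(3,34)=1 -> changes
  Option C: v=22, gcd(3,22)=1 -> changes
  Option D: v=68, gcd(3,68)=1 -> changes
  Option E: v=62, gcd(3,62)=1 -> changes

Answer: A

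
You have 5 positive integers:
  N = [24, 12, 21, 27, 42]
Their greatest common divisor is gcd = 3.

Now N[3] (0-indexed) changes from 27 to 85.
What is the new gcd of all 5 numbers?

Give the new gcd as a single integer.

Numbers: [24, 12, 21, 27, 42], gcd = 3
Change: index 3, 27 -> 85
gcd of the OTHER numbers (without index 3): gcd([24, 12, 21, 42]) = 3
New gcd = gcd(g_others, new_val) = gcd(3, 85) = 1

Answer: 1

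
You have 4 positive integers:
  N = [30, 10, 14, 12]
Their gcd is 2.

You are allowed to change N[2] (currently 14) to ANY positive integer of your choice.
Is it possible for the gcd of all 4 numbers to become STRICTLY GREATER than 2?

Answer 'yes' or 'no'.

Answer: no

Derivation:
Current gcd = 2
gcd of all OTHER numbers (without N[2]=14): gcd([30, 10, 12]) = 2
The new gcd after any change is gcd(2, new_value).
This can be at most 2.
Since 2 = old gcd 2, the gcd can only stay the same or decrease.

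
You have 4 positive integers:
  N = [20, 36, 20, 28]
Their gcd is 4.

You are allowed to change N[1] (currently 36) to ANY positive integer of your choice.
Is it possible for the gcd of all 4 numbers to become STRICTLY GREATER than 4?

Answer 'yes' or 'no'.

Current gcd = 4
gcd of all OTHER numbers (without N[1]=36): gcd([20, 20, 28]) = 4
The new gcd after any change is gcd(4, new_value).
This can be at most 4.
Since 4 = old gcd 4, the gcd can only stay the same or decrease.

Answer: no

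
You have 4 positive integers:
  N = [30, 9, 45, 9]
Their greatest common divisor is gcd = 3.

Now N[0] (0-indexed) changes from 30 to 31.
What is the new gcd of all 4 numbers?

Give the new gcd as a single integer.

Answer: 1

Derivation:
Numbers: [30, 9, 45, 9], gcd = 3
Change: index 0, 30 -> 31
gcd of the OTHER numbers (without index 0): gcd([9, 45, 9]) = 9
New gcd = gcd(g_others, new_val) = gcd(9, 31) = 1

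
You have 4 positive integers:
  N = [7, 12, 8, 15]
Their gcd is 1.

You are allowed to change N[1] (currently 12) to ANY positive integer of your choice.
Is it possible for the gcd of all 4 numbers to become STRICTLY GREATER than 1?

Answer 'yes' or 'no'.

Answer: no

Derivation:
Current gcd = 1
gcd of all OTHER numbers (without N[1]=12): gcd([7, 8, 15]) = 1
The new gcd after any change is gcd(1, new_value).
This can be at most 1.
Since 1 = old gcd 1, the gcd can only stay the same or decrease.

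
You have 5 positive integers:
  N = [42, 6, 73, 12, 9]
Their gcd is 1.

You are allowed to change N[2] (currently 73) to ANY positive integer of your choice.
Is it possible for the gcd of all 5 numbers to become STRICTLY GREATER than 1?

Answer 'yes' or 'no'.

Answer: yes

Derivation:
Current gcd = 1
gcd of all OTHER numbers (without N[2]=73): gcd([42, 6, 12, 9]) = 3
The new gcd after any change is gcd(3, new_value).
This can be at most 3.
Since 3 > old gcd 1, the gcd CAN increase (e.g., set N[2] = 3).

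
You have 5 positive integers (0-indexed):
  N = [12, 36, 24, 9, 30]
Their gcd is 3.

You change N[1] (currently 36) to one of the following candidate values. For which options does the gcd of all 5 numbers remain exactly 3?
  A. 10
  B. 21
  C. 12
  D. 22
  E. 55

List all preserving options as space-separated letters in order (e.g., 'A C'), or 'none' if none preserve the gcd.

Answer: B C

Derivation:
Old gcd = 3; gcd of others (without N[1]) = 3
New gcd for candidate v: gcd(3, v). Preserves old gcd iff gcd(3, v) = 3.
  Option A: v=10, gcd(3,10)=1 -> changes
  Option B: v=21, gcd(3,21)=3 -> preserves
  Option C: v=12, gcd(3,12)=3 -> preserves
  Option D: v=22, gcd(3,22)=1 -> changes
  Option E: v=55, gcd(3,55)=1 -> changes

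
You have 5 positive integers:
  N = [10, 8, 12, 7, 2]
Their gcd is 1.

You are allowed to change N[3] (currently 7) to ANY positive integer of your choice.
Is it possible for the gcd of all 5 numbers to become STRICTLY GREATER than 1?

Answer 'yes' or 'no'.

Current gcd = 1
gcd of all OTHER numbers (without N[3]=7): gcd([10, 8, 12, 2]) = 2
The new gcd after any change is gcd(2, new_value).
This can be at most 2.
Since 2 > old gcd 1, the gcd CAN increase (e.g., set N[3] = 2).

Answer: yes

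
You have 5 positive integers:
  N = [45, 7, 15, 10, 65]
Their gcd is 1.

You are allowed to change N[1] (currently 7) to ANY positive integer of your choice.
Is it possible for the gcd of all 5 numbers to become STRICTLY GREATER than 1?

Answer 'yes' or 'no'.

Current gcd = 1
gcd of all OTHER numbers (without N[1]=7): gcd([45, 15, 10, 65]) = 5
The new gcd after any change is gcd(5, new_value).
This can be at most 5.
Since 5 > old gcd 1, the gcd CAN increase (e.g., set N[1] = 5).

Answer: yes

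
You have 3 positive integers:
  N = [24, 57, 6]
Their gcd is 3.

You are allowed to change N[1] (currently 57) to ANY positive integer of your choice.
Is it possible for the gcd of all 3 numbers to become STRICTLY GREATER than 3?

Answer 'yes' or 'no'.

Current gcd = 3
gcd of all OTHER numbers (without N[1]=57): gcd([24, 6]) = 6
The new gcd after any change is gcd(6, new_value).
This can be at most 6.
Since 6 > old gcd 3, the gcd CAN increase (e.g., set N[1] = 6).

Answer: yes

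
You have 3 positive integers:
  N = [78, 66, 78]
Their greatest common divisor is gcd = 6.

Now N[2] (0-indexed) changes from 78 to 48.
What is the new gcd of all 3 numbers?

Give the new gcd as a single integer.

Numbers: [78, 66, 78], gcd = 6
Change: index 2, 78 -> 48
gcd of the OTHER numbers (without index 2): gcd([78, 66]) = 6
New gcd = gcd(g_others, new_val) = gcd(6, 48) = 6

Answer: 6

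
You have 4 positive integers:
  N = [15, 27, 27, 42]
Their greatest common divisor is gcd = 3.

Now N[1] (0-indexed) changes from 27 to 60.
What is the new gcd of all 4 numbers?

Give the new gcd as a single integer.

Answer: 3

Derivation:
Numbers: [15, 27, 27, 42], gcd = 3
Change: index 1, 27 -> 60
gcd of the OTHER numbers (without index 1): gcd([15, 27, 42]) = 3
New gcd = gcd(g_others, new_val) = gcd(3, 60) = 3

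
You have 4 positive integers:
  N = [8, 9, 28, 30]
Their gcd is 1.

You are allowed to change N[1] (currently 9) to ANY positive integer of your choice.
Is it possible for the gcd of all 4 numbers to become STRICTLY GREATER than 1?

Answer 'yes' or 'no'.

Answer: yes

Derivation:
Current gcd = 1
gcd of all OTHER numbers (without N[1]=9): gcd([8, 28, 30]) = 2
The new gcd after any change is gcd(2, new_value).
This can be at most 2.
Since 2 > old gcd 1, the gcd CAN increase (e.g., set N[1] = 2).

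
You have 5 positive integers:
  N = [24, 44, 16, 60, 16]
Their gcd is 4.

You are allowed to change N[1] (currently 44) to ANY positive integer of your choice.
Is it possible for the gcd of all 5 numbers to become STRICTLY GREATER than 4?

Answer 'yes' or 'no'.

Current gcd = 4
gcd of all OTHER numbers (without N[1]=44): gcd([24, 16, 60, 16]) = 4
The new gcd after any change is gcd(4, new_value).
This can be at most 4.
Since 4 = old gcd 4, the gcd can only stay the same or decrease.

Answer: no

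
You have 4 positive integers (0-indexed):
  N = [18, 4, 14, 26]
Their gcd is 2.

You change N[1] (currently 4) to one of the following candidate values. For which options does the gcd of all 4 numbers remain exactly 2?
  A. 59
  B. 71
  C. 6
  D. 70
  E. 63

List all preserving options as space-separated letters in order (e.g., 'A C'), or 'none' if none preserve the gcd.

Answer: C D

Derivation:
Old gcd = 2; gcd of others (without N[1]) = 2
New gcd for candidate v: gcd(2, v). Preserves old gcd iff gcd(2, v) = 2.
  Option A: v=59, gcd(2,59)=1 -> changes
  Option B: v=71, gcd(2,71)=1 -> changes
  Option C: v=6, gcd(2,6)=2 -> preserves
  Option D: v=70, gcd(2,70)=2 -> preserves
  Option E: v=63, gcd(2,63)=1 -> changes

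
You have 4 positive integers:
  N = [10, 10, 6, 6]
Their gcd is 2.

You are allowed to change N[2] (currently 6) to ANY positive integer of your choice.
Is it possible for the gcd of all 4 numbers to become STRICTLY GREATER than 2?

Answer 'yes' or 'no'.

Current gcd = 2
gcd of all OTHER numbers (without N[2]=6): gcd([10, 10, 6]) = 2
The new gcd after any change is gcd(2, new_value).
This can be at most 2.
Since 2 = old gcd 2, the gcd can only stay the same or decrease.

Answer: no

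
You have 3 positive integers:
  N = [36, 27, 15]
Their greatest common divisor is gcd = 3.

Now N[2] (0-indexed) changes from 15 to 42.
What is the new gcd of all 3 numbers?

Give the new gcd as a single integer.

Numbers: [36, 27, 15], gcd = 3
Change: index 2, 15 -> 42
gcd of the OTHER numbers (without index 2): gcd([36, 27]) = 9
New gcd = gcd(g_others, new_val) = gcd(9, 42) = 3

Answer: 3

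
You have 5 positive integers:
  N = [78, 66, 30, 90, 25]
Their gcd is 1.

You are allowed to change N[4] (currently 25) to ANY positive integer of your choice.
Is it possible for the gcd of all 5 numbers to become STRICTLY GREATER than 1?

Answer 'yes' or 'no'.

Answer: yes

Derivation:
Current gcd = 1
gcd of all OTHER numbers (without N[4]=25): gcd([78, 66, 30, 90]) = 6
The new gcd after any change is gcd(6, new_value).
This can be at most 6.
Since 6 > old gcd 1, the gcd CAN increase (e.g., set N[4] = 6).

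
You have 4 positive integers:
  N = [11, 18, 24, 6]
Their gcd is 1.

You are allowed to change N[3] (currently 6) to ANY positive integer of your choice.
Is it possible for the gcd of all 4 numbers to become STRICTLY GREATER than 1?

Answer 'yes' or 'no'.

Answer: no

Derivation:
Current gcd = 1
gcd of all OTHER numbers (without N[3]=6): gcd([11, 18, 24]) = 1
The new gcd after any change is gcd(1, new_value).
This can be at most 1.
Since 1 = old gcd 1, the gcd can only stay the same or decrease.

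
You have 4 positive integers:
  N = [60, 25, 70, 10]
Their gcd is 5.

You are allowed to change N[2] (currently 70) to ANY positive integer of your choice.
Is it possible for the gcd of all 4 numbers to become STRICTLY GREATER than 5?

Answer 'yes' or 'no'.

Answer: no

Derivation:
Current gcd = 5
gcd of all OTHER numbers (without N[2]=70): gcd([60, 25, 10]) = 5
The new gcd after any change is gcd(5, new_value).
This can be at most 5.
Since 5 = old gcd 5, the gcd can only stay the same or decrease.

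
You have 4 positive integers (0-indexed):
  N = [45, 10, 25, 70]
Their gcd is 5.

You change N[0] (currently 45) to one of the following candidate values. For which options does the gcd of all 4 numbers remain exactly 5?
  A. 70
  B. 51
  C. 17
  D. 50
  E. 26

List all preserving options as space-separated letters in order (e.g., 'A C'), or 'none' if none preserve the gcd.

Answer: A D

Derivation:
Old gcd = 5; gcd of others (without N[0]) = 5
New gcd for candidate v: gcd(5, v). Preserves old gcd iff gcd(5, v) = 5.
  Option A: v=70, gcd(5,70)=5 -> preserves
  Option B: v=51, gcd(5,51)=1 -> changes
  Option C: v=17, gcd(5,17)=1 -> changes
  Option D: v=50, gcd(5,50)=5 -> preserves
  Option E: v=26, gcd(5,26)=1 -> changes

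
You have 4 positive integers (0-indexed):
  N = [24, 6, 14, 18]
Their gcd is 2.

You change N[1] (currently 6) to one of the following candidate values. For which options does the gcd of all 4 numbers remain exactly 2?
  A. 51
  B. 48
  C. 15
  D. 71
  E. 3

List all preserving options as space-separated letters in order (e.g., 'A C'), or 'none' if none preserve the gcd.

Answer: B

Derivation:
Old gcd = 2; gcd of others (without N[1]) = 2
New gcd for candidate v: gcd(2, v). Preserves old gcd iff gcd(2, v) = 2.
  Option A: v=51, gcd(2,51)=1 -> changes
  Option B: v=48, gcd(2,48)=2 -> preserves
  Option C: v=15, gcd(2,15)=1 -> changes
  Option D: v=71, gcd(2,71)=1 -> changes
  Option E: v=3, gcd(2,3)=1 -> changes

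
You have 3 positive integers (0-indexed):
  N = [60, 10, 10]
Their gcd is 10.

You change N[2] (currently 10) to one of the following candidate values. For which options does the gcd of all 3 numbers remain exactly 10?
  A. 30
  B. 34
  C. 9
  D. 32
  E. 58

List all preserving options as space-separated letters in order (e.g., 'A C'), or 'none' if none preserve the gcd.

Old gcd = 10; gcd of others (without N[2]) = 10
New gcd for candidate v: gcd(10, v). Preserves old gcd iff gcd(10, v) = 10.
  Option A: v=30, gcd(10,30)=10 -> preserves
  Option B: v=34, gcd(10,34)=2 -> changes
  Option C: v=9, gcd(10,9)=1 -> changes
  Option D: v=32, gcd(10,32)=2 -> changes
  Option E: v=58, gcd(10,58)=2 -> changes

Answer: A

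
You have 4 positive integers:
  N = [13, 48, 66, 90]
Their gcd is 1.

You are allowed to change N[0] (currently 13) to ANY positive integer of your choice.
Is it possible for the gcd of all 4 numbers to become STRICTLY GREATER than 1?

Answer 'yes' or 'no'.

Current gcd = 1
gcd of all OTHER numbers (without N[0]=13): gcd([48, 66, 90]) = 6
The new gcd after any change is gcd(6, new_value).
This can be at most 6.
Since 6 > old gcd 1, the gcd CAN increase (e.g., set N[0] = 6).

Answer: yes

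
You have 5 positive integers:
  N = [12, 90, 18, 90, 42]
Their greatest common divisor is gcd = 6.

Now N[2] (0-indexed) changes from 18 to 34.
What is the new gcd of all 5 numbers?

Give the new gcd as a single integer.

Answer: 2

Derivation:
Numbers: [12, 90, 18, 90, 42], gcd = 6
Change: index 2, 18 -> 34
gcd of the OTHER numbers (without index 2): gcd([12, 90, 90, 42]) = 6
New gcd = gcd(g_others, new_val) = gcd(6, 34) = 2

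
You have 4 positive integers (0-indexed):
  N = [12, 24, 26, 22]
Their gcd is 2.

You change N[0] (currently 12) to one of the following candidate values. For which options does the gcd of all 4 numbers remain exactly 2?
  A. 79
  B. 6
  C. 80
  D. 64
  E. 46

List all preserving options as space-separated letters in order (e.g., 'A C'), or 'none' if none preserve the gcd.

Answer: B C D E

Derivation:
Old gcd = 2; gcd of others (without N[0]) = 2
New gcd for candidate v: gcd(2, v). Preserves old gcd iff gcd(2, v) = 2.
  Option A: v=79, gcd(2,79)=1 -> changes
  Option B: v=6, gcd(2,6)=2 -> preserves
  Option C: v=80, gcd(2,80)=2 -> preserves
  Option D: v=64, gcd(2,64)=2 -> preserves
  Option E: v=46, gcd(2,46)=2 -> preserves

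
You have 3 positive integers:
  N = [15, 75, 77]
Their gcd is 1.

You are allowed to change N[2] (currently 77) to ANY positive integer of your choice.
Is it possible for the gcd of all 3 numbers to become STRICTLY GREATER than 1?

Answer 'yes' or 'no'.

Answer: yes

Derivation:
Current gcd = 1
gcd of all OTHER numbers (without N[2]=77): gcd([15, 75]) = 15
The new gcd after any change is gcd(15, new_value).
This can be at most 15.
Since 15 > old gcd 1, the gcd CAN increase (e.g., set N[2] = 15).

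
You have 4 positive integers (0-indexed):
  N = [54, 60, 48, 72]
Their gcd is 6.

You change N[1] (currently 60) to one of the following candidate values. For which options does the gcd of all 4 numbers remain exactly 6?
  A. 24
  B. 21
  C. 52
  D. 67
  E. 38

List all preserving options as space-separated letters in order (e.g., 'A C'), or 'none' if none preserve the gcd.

Answer: A

Derivation:
Old gcd = 6; gcd of others (without N[1]) = 6
New gcd for candidate v: gcd(6, v). Preserves old gcd iff gcd(6, v) = 6.
  Option A: v=24, gcd(6,24)=6 -> preserves
  Option B: v=21, gcd(6,21)=3 -> changes
  Option C: v=52, gcd(6,52)=2 -> changes
  Option D: v=67, gcd(6,67)=1 -> changes
  Option E: v=38, gcd(6,38)=2 -> changes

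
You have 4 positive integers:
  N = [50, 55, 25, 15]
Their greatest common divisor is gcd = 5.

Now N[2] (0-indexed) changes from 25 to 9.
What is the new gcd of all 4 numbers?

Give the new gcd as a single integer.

Numbers: [50, 55, 25, 15], gcd = 5
Change: index 2, 25 -> 9
gcd of the OTHER numbers (without index 2): gcd([50, 55, 15]) = 5
New gcd = gcd(g_others, new_val) = gcd(5, 9) = 1

Answer: 1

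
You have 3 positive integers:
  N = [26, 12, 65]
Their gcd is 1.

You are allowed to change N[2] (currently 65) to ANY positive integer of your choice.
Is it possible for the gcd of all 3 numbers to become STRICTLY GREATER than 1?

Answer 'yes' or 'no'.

Answer: yes

Derivation:
Current gcd = 1
gcd of all OTHER numbers (without N[2]=65): gcd([26, 12]) = 2
The new gcd after any change is gcd(2, new_value).
This can be at most 2.
Since 2 > old gcd 1, the gcd CAN increase (e.g., set N[2] = 2).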